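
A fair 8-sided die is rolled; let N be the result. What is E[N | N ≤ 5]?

3

Given N ≤ 5, N is equally likely to be any of {1, 2, 3, 4, 5}.
E[N | N ≤ 5] = (1 + 2 + 3 + 4 + 5) / 5 = 3.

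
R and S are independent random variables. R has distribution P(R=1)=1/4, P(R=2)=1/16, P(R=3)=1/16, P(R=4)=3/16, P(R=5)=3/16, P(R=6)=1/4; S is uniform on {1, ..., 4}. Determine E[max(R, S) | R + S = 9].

P(R + S = 9) = 7/64.
Summing max(R,S)·P(x,y) over outcomes with R + S = 9 gives 39/64.
E[max(R, S) | R + S = 9] = (39/64) / (7/64) = 39/7.

39/7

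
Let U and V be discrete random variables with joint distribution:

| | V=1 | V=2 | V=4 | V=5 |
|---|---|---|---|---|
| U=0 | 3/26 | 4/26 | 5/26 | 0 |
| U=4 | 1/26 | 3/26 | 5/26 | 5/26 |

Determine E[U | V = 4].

P(V = 4) = 5/13.
Σ U·P over the event = 0·(5/26) + 4·(5/26) = 10/13.
E[U | V = 4] = (10/13) / (5/13) = 2.

2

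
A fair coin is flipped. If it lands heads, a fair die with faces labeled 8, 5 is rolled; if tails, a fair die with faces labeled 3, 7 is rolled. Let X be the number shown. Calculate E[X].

23/4

E[X | heads] = (8+5)/2 = 13/2.
E[X | tails] = (3+7)/2 = 5.
By the law of total expectation,
E[X] = (1/2)·(13/2) + (1/2)·(5) = 23/4.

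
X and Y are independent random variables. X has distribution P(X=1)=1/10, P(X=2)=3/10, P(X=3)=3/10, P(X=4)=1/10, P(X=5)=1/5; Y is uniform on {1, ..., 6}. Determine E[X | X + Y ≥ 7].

53/15

P(X + Y ≥ 7) = 1/2.
Summing X·P(x,y) over outcomes with X + Y ≥ 7 gives 53/30.
E[X | X + Y ≥ 7] = (53/30) / (1/2) = 53/15.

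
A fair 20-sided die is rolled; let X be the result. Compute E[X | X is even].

Given X is even, X is equally likely to be any of {2, 4, 6, 8, 10, 12, 14, 16, 18, 20}.
E[X | X is even] = (2 + 4 + 6 + 8 + 10 + 12 + 14 + 16 + 18 + 20) / 10 = 11.

11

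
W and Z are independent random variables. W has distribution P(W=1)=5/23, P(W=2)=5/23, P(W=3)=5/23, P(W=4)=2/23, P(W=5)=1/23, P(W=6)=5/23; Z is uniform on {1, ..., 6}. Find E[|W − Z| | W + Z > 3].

269/123

P(W + Z > 3) = 41/46.
Summing |W−Z|·P(x,y) over outcomes with W + Z > 3 gives 269/138.
E[|W − Z| | W + Z > 3] = (269/138) / (41/46) = 269/123.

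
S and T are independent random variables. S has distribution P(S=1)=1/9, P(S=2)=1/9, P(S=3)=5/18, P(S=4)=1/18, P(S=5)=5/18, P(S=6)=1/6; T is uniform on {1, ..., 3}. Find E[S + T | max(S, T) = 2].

P(max(S, T) = 2) = 1/9.
Summing (S+T)·P(x,y) over outcomes with max(S, T) = 2 gives 10/27.
E[S + T | max(S, T) = 2] = (10/27) / (1/9) = 10/3.

10/3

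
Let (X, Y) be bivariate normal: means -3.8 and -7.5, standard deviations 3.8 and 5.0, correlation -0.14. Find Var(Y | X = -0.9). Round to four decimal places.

Var(Y | X=x) = (1 − ρ²)·σ_Y².
Var(Y | X=-0.9) = (5.0)²·(1 − (-0.14)²) = 25·0.9804 = 24.5100.

24.5100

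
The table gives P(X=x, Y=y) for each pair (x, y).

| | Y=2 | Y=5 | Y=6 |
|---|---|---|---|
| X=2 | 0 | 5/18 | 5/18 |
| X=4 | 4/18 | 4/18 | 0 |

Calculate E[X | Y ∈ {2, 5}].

P(Y ∈ {2, 5}) = 13/18.
Summing X·P(X=x,Y=y) over the conditioning event gives 7/3.
E[X | Y ∈ {2, 5}] = (7/3) / (13/18) = 42/13.

42/13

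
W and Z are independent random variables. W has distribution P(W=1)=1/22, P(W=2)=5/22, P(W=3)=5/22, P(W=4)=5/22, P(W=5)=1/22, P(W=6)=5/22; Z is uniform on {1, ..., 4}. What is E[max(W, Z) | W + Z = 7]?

75/16

P(W + Z = 7) = 2/11.
Summing max(W,Z)·P(x,y) over outcomes with W + Z = 7 gives 75/88.
E[max(W, Z) | W + Z = 7] = (75/88) / (2/11) = 75/16.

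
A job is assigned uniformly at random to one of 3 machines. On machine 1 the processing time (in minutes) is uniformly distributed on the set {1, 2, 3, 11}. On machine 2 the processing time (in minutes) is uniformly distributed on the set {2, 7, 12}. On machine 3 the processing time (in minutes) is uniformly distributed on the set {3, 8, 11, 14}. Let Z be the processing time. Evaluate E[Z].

E[Z | machine 1] = (1+2+3+11)/4 = 17/4.
E[Z | machine 2] = (2+7+12)/3 = 7.
E[Z | machine 3] = (3+8+11+14)/4 = 9.
E[Z] = (1/3)·(17/4) + (1/3)·(7) + (1/3)·(9) = 27/4.

27/4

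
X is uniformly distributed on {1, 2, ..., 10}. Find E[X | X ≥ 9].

19/2

Given X ≥ 9, X is equally likely to be any of {9, 10}.
E[X | X ≥ 9] = (9 + 10) / 2 = 19/2.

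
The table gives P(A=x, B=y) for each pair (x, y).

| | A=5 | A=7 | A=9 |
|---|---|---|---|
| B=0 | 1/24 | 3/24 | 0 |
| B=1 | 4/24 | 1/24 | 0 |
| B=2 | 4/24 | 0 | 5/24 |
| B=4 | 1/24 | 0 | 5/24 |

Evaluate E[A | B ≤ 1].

53/9

P(B ≤ 1) = 3/8.
Σ A·P over the event = 5·(1/24) + 5·(4/24) + 7·(3/24) + 7·(1/24) = 53/24.
E[A | B ≤ 1] = (53/24) / (3/8) = 53/9.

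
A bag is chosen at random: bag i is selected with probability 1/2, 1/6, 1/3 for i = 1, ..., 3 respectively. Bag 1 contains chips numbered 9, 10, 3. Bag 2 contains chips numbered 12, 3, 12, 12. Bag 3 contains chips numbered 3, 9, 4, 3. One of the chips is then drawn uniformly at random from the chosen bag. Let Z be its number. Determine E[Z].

55/8

E[Z | bag 1] = (9+10+3)/3 = 22/3.
E[Z | bag 2] = (12+3+12+12)/4 = 39/4.
E[Z | bag 3] = (3+9+4+3)/4 = 19/4.
E[Z] = (1/2)·(22/3) + (1/6)·(39/4) + (1/3)·(19/4) = 55/8.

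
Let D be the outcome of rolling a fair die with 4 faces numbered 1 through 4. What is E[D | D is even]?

Given D is even, D is equally likely to be any of {2, 4}.
E[D | D is even] = (2 + 4) / 2 = 3.

3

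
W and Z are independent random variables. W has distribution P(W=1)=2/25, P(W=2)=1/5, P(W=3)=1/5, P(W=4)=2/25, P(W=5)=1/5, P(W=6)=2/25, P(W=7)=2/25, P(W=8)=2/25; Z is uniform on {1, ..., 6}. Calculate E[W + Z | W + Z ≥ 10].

403/36

P(W + Z ≥ 10) = 6/25.
Summing (W+Z)·P(x,y) over outcomes with W + Z ≥ 10 gives 403/150.
E[W + Z | W + Z ≥ 10] = (403/150) / (6/25) = 403/36.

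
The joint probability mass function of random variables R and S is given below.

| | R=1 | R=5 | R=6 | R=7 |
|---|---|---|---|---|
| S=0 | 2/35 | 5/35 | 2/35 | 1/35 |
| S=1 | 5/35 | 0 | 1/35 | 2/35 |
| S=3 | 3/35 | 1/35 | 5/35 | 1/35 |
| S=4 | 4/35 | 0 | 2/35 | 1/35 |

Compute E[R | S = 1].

P(S = 1) = 8/35.
Σ R·P over the event = 1·(5/35) + 6·(1/35) + 7·(2/35) = 5/7.
E[R | S = 1] = (5/7) / (8/35) = 25/8.

25/8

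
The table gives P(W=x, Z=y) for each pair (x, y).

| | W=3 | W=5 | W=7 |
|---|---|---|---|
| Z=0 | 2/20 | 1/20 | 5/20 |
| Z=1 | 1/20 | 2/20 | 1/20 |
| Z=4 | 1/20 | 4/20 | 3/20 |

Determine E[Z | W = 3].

P(W = 3) = 1/5.
Summing Z·P(W=x,Z=y) over the conditioning event gives 1/4.
E[Z | W = 3] = (1/4) / (1/5) = 5/4.

5/4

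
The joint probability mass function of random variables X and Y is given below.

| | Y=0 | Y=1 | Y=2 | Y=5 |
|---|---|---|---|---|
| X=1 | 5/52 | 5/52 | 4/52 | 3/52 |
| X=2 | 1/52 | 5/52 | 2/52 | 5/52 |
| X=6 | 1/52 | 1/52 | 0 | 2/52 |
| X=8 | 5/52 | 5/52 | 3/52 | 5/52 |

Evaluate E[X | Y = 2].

32/9

P(Y = 2) = 9/52.
Summing X·P(X=x,Y=y) over the conditioning event gives 8/13.
E[X | Y = 2] = (8/13) / (9/52) = 32/9.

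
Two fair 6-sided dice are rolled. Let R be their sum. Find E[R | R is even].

7

P(R is even) = 1/2.
Σ over the event: 2·1/36 + 4·1/12 + 6·5/36 + 8·5/36 + 10·1/12 + 12·1/36 = 7/2.
E[R | R is even] = (7/2) / (1/2) = 7.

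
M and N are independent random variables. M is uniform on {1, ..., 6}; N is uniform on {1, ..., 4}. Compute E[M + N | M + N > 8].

Outcomes with M + N > 8: (5,4), (6,3), (6,4), each with probability 1/24.
E[M + N | M + N > 8] = (9 + 9 + 10) / 3 = 28/3.

28/3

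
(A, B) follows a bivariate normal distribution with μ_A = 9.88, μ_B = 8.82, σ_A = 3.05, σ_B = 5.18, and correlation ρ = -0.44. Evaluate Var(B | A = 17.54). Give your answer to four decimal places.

21.6376

For a bivariate normal, Var(B | A=x) = σ_B²(1 − ρ²).
Var(B | A=17.54) = (5.18)²·(1 − (-0.44)²) = 26.8324·0.8064 = 21.6376.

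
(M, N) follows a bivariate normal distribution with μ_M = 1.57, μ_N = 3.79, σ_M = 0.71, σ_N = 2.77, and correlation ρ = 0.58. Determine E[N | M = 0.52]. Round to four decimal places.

For a bivariate normal, E[N | M=x] = μ_N + ρ·(σ_N/σ_M)·(x − μ_M).
E[N | M=0.52] = 3.79 + (0.58)·(2.77/0.71)·(0.52 − (1.57)) = 3.79 + (2.26282)·(-1.05) = 1.4140.

1.4140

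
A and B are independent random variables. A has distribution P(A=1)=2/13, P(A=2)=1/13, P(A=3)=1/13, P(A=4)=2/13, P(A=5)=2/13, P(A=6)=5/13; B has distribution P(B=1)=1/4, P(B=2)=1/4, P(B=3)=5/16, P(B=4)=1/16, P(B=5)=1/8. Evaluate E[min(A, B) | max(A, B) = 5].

28/11

P(max(A, B) = 5) = 11/52.
Summing min(A,B)·P(x,y) over outcomes with max(A, B) = 5 gives 7/13.
E[min(A, B) | max(A, B) = 5] = (7/13) / (11/52) = 28/11.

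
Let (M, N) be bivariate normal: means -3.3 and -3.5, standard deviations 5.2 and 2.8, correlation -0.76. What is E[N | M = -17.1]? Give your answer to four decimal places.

2.1474

The regression of N on M has slope ρ·σ_N/σ_M and passes through (μ_M, μ_N).
E[N | M=-17.1] = -3.5 + (-0.76)·(2.8/5.2)·(-17.1 − (-3.3)) = -3.5 + (-0.40923)·(-13.8) = 2.1474.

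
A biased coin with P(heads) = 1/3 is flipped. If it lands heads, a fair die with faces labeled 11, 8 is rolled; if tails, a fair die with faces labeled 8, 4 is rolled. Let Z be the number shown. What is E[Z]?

43/6

E[Z | heads] = (11+8)/2 = 19/2.
E[Z | tails] = (8+4)/2 = 6.
E[Z] = (1/3)·(19/2) + (2/3)·(6) = 43/6.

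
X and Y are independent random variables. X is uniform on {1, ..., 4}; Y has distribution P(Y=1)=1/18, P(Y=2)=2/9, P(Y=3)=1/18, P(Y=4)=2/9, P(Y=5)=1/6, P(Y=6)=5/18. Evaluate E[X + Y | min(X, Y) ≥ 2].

P(min(X, Y) ≥ 2) = 17/24.
Summing (X+Y)·P(x,y) over outcomes with min(X, Y) ≥ 2 gives 41/8.
E[X + Y | min(X, Y) ≥ 2] = (41/8) / (17/24) = 123/17.

123/17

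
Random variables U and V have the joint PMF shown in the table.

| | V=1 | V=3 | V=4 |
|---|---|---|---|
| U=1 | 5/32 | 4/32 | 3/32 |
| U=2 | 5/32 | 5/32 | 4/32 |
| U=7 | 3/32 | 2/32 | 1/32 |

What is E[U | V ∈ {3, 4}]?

P(V ∈ {3, 4}) = 19/32.
Σ U·P over the event = 1·(4/32) + 1·(3/32) + 2·(5/32) + 2·(4/32) + 7·(2/32) + 7·(1/32) = 23/16.
E[U | V ∈ {3, 4}] = (23/16) / (19/32) = 46/19.

46/19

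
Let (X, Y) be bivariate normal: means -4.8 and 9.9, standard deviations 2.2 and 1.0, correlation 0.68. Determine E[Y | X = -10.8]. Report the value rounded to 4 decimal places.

E[Y | X=x] = μ_Y + ρ(σ_Y/σ_X)(x − μ_X) for jointly normal variables.
E[Y | X=-10.8] = 9.9 + (0.68)·(1.0/2.2)·(-10.8 − (-4.8)) = 9.9 + (0.30909)·(-6) = 8.0455.

8.0455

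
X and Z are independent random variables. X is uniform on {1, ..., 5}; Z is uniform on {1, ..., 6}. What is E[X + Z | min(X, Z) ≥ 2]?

15/2

P(min(X, Z) ≥ 2) = 2/3.
Summing (X+Z)·P(x,y) over outcomes with min(X, Z) ≥ 2 gives 5.
E[X + Z | min(X, Z) ≥ 2] = (5) / (2/3) = 15/2.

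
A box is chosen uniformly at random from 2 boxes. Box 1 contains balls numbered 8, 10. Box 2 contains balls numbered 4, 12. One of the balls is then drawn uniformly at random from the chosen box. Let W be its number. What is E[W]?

17/2

E[W | box 1] = (8+10)/2 = 9.
E[W | box 2] = (4+12)/2 = 8.
E[W] = (1/2)·(9) + (1/2)·(8) = 17/2.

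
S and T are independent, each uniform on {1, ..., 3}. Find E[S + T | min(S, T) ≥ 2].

Outcomes with min(S, T) ≥ 2: (2,2), (2,3), (3,2), (3,3), each with probability 1/9.
E[S + T | min(S, T) ≥ 2] = (4 + 5 + 5 + 6) / 4 = 5.

5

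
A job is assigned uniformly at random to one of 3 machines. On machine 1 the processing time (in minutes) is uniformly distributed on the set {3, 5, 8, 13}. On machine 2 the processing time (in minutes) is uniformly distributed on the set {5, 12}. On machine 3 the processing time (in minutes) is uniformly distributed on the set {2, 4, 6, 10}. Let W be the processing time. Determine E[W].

E[W | machine 1] = (3+5+8+13)/4 = 29/4.
E[W | machine 2] = (5+12)/2 = 17/2.
E[W | machine 3] = (2+4+6+10)/4 = 11/2.
By the law of total expectation,
E[W] = (1/3)·(29/4) + (1/3)·(17/2) + (1/3)·(11/2) = 85/12.

85/12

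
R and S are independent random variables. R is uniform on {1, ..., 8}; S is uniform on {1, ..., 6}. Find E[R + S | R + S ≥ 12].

Outcomes with R + S ≥ 12: (6,6), (7,5), (7,6), (8,4), (8,5), (8,6), each with probability 1/48.
E[R + S | R + S ≥ 12] = (12 + 12 + 13 + 12 + 13 + 14) / 6 = 38/3.

38/3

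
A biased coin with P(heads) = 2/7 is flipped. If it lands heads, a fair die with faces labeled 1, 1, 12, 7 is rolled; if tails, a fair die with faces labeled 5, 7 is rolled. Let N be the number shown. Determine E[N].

E[N | heads] = (1+1+12+7)/4 = 21/4.
E[N | tails] = (5+7)/2 = 6.
E[N] = (2/7)·(21/4) + (5/7)·(6) = 81/14.

81/14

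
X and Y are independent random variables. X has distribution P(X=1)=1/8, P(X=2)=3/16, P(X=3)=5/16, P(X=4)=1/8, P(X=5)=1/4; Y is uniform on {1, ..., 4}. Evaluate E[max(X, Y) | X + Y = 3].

2

P(X + Y = 3) = 5/64.
Summing max(X,Y)·P(x,y) over outcomes with X + Y = 3 gives 5/32.
E[max(X, Y) | X + Y = 3] = (5/32) / (5/64) = 2.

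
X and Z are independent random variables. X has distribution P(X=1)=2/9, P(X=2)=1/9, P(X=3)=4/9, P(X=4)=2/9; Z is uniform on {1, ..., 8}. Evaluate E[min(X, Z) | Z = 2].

P(Z = 2) = 1/8.
Summing min(X,Z)·P(x,y) over outcomes with Z = 2 gives 2/9.
E[min(X, Z) | Z = 2] = (2/9) / (1/8) = 16/9.

16/9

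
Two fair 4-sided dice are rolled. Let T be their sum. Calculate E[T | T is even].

P(T is even) = 1/2.
Σ over the event: 2·1/16 + 4·3/16 + 6·3/16 + 8·1/16 = 5/2.
E[T | T is even] = (5/2) / (1/2) = 5.

5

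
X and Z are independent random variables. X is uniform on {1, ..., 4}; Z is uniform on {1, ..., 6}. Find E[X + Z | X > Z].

Outcomes with X > Z: (2,1), (3,1), (3,2), (4,1), (4,2), (4,3), each with probability 1/24.
E[X + Z | X > Z] = (3 + 4 + 5 + 5 + 6 + 7) / 6 = 5.

5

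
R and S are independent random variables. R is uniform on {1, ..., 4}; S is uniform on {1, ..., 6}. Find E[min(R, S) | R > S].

P(R > S) = 1/4.
Summing min(R,S)·P(x,y) over outcomes with R > S gives 5/12.
E[min(R, S) | R > S] = (5/12) / (1/4) = 5/3.

5/3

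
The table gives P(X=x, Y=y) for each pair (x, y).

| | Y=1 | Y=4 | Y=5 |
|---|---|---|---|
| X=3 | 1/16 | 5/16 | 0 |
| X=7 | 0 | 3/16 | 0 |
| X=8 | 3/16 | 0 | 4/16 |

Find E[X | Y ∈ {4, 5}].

P(Y ∈ {4, 5}) = 3/4.
Σ X·P over the event = 3·(5/16) + 7·(3/16) + 8·(4/16) = 17/4.
E[X | Y ∈ {4, 5}] = (17/4) / (3/4) = 17/3.

17/3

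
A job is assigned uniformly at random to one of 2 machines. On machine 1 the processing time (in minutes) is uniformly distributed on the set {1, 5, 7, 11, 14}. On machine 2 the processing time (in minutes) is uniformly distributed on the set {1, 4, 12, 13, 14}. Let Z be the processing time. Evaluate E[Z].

E[Z | machine 1] = (1+5+7+11+14)/5 = 38/5.
E[Z | machine 2] = (1+4+12+13+14)/5 = 44/5.
By the law of total expectation,
E[Z] = (1/2)·(38/5) + (1/2)·(44/5) = 41/5.

41/5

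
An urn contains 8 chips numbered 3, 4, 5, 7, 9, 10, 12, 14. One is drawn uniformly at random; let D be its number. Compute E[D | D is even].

P(D is even) = 1/2.
Σ over the event: 4·1/8 + 10·1/8 + 12·1/8 + 14·1/8 = 5.
E[D | D is even] = (5) / (1/2) = 10.

10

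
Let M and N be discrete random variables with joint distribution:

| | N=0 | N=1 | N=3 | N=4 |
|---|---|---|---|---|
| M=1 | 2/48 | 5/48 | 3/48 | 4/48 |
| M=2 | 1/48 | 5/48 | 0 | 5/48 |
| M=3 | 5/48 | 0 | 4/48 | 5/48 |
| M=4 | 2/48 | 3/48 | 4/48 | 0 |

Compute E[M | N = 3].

P(N = 3) = 11/48.
Σ M·P over the event = 1·(3/48) + 3·(4/48) + 4·(4/48) = 31/48.
E[M | N = 3] = (31/48) / (11/48) = 31/11.

31/11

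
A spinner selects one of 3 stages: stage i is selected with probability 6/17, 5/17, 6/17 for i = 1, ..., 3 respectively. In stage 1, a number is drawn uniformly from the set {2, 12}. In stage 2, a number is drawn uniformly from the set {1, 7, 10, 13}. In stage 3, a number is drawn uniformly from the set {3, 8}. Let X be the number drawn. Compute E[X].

E[X | stage 1] = (2+12)/2 = 7.
E[X | stage 2] = (1+7+10+13)/4 = 31/4.
E[X | stage 3] = (3+8)/2 = 11/2.
By the law of total expectation,
E[X] = (6/17)·(7) + (5/17)·(31/4) + (6/17)·(11/2) = 455/68.

455/68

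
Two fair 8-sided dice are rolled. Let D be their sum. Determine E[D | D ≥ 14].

44/3

P(D ≥ 14) = 3/32.
Σ over the event: 14·3/64 + 15·1/32 + 16·1/64 = 11/8.
E[D | D ≥ 14] = (11/8) / (3/32) = 44/3.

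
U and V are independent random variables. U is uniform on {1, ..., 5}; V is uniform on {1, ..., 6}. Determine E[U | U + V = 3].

P(U + V = 3) = 1/15.
Summing U·P(x,y) over outcomes with U + V = 3 gives 1/10.
E[U | U + V = 3] = (1/10) / (1/15) = 3/2.

3/2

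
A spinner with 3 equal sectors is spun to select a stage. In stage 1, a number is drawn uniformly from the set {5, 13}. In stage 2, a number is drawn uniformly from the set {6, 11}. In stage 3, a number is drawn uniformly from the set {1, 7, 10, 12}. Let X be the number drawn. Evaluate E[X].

E[X | stage 1] = (5+13)/2 = 9.
E[X | stage 2] = (6+11)/2 = 17/2.
E[X | stage 3] = (1+7+10+12)/4 = 15/2.
E[X] = (1/3)·(9) + (1/3)·(17/2) + (1/3)·(15/2) = 25/3.

25/3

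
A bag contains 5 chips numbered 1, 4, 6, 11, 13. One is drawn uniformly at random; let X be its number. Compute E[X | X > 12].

13

P(X > 12) = 1/5.
Σ over the event: 13·1/5 = 13/5.
E[X | X > 12] = (13/5) / (1/5) = 13.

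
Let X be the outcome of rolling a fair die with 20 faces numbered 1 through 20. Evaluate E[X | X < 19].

P(X < 19) = 9/10.
E[X | X < 19] = (171/20) / (9/10) = 19/2.

19/2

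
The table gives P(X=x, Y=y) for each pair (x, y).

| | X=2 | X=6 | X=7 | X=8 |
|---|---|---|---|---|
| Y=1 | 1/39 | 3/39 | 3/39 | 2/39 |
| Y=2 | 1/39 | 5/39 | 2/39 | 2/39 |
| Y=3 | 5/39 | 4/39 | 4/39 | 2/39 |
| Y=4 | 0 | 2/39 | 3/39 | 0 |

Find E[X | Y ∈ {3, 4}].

111/20

P(Y ∈ {3, 4}) = 20/39.
Summing X·P(X=x,Y=y) over the conditioning event gives 37/13.
E[X | Y ∈ {3, 4}] = (37/13) / (20/39) = 111/20.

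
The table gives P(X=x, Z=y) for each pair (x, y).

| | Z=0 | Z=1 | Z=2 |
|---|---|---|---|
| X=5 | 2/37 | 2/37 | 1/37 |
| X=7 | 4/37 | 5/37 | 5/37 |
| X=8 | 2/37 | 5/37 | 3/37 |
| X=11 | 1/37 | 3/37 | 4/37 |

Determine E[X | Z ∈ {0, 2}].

P(Z ∈ {0, 2}) = 22/37.
Σ X·P over the event = 5·(2/37) + 5·(1/37) + 7·(4/37) + 7·(5/37) + 8·(2/37) + 8·(3/37) + 11·(1/37) + 11·(4/37) = 173/37.
E[X | Z ∈ {0, 2}] = (173/37) / (22/37) = 173/22.

173/22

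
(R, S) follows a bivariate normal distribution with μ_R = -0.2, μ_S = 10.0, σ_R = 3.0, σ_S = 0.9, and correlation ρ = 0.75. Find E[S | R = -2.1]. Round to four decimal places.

E[S | R=x] = μ_S + ρ(σ_S/σ_R)(x − μ_R) for jointly normal variables.
E[S | R=-2.1] = 10.0 + (0.75)·(0.9/3.0)·(-2.1 − (-0.2)) = 10.0 + (0.225)·(-1.9) = 9.5725.

9.5725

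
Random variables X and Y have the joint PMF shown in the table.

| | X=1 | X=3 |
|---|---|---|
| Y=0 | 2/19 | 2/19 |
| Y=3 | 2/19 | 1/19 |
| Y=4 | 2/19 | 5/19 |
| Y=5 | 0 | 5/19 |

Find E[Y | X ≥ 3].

48/13

P(X ≥ 3) = 13/19.
Σ Y·P over the event = 0·(2/19) + 3·(1/19) + 4·(5/19) + 5·(5/19) = 48/19.
E[Y | X ≥ 3] = (48/19) / (13/19) = 48/13.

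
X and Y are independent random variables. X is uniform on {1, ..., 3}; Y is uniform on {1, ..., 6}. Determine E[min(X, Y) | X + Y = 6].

2

Outcomes with X + Y = 6: (1,5), (2,4), (3,3), each with probability 1/18.
E[min(X, Y) | X + Y = 6] = (1 + 2 + 3) / 3 = 2.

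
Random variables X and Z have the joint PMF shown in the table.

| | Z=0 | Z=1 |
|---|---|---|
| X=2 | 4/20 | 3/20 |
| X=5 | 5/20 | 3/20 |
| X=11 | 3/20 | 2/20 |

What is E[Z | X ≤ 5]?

P(X ≤ 5) = 3/4.
Summing Z·P(X=x,Z=y) over the conditioning event gives 3/10.
E[Z | X ≤ 5] = (3/10) / (3/4) = 2/5.

2/5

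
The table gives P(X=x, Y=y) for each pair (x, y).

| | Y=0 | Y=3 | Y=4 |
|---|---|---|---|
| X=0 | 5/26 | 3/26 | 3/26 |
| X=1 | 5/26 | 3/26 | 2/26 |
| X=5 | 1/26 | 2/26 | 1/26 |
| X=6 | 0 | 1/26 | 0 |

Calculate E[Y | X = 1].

17/10

P(X = 1) = 5/13.
Σ Y·P over the event = 0·(5/26) + 3·(3/26) + 4·(2/26) = 17/26.
E[Y | X = 1] = (17/26) / (5/13) = 17/10.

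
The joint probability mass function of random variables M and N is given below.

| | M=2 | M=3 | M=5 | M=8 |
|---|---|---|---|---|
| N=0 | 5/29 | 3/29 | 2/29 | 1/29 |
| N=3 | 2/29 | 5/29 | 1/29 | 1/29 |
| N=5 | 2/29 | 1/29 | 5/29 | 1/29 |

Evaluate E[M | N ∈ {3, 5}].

4

P(N ∈ {3, 5}) = 18/29.
Σ M·P over the event = 2·(2/29) + 2·(2/29) + 3·(5/29) + 3·(1/29) + 5·(1/29) + 5·(5/29) + 8·(1/29) + 8·(1/29) = 72/29.
E[M | N ∈ {3, 5}] = (72/29) / (18/29) = 4.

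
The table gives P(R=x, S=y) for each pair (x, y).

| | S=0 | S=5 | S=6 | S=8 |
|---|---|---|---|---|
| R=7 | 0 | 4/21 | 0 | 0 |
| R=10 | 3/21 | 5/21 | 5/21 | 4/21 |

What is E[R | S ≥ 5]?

P(S ≥ 5) = 6/7.
Σ R·P over the event = 7·(4/21) + 10·(5/21) + 10·(5/21) + 10·(4/21) = 8.
E[R | S ≥ 5] = (8) / (6/7) = 28/3.

28/3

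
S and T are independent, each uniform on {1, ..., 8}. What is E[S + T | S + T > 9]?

P(S + T > 9) = 7/16.
Summing (S+T)·P(x,y) over outcomes with S + T > 9 gives 21/4.
E[S + T | S + T > 9] = (21/4) / (7/16) = 12.

12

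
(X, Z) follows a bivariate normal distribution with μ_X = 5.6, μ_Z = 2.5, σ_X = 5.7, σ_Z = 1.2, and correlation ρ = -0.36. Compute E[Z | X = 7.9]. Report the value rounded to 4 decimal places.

For a bivariate normal, E[Z | X=x] = μ_Z + ρ·(σ_Z/σ_X)·(x − μ_X).
E[Z | X=7.9] = 2.5 + (-0.36)·(1.2/5.7)·(7.9 − (5.6)) = 2.5 + (-0.075789)·(2.3) = 2.3257.

2.3257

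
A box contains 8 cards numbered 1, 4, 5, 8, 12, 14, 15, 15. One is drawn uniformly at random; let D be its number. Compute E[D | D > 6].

P(D > 6) = 5/8.
Σ over the event: 8·1/8 + 12·1/8 + 14·1/8 + 15·1/4 = 8.
E[D | D > 6] = (8) / (5/8) = 64/5.

64/5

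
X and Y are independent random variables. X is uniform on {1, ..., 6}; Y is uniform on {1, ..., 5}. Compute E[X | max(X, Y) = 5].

Outcomes with max(X, Y) = 5: (1,5), (2,5), (3,5), (4,5), (5,1), (5,2), (5,3), (5,4), (5,5), each with probability 1/30.
E[X | max(X, Y) = 5] = (1 + 2 + 3 + 4 + 5 + 5 + 5 + 5 + 5) / 9 = 35/9.

35/9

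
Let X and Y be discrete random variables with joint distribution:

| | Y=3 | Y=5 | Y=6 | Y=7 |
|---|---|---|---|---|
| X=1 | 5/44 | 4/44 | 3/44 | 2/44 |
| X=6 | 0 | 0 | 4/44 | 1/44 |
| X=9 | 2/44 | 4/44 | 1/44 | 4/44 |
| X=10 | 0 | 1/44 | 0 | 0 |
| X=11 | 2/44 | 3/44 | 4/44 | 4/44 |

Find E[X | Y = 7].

P(Y = 7) = 1/4.
Σ X·P over the event = 1·(2/44) + 6·(1/44) + 9·(4/44) + 11·(4/44) = 2.
E[X | Y = 7] = (2) / (1/4) = 8.

8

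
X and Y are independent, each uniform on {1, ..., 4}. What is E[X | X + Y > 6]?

P(X + Y > 6) = 3/16.
Summing X·P(x,y) over outcomes with X + Y > 6 gives 11/16.
E[X | X + Y > 6] = (11/16) / (3/16) = 11/3.

11/3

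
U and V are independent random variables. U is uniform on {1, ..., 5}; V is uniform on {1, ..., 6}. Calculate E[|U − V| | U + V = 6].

P(U + V = 6) = 1/6.
Summing |U−V|·P(x,y) over outcomes with U + V = 6 gives 2/5.
E[|U − V| | U + V = 6] = (2/5) / (1/6) = 12/5.

12/5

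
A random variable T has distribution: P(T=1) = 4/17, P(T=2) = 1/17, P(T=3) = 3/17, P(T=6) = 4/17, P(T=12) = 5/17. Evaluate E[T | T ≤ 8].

13/4

P(T ≤ 8) = 12/17.
Σ over the event: 1·4/17 + 2·1/17 + 3·3/17 + 6·4/17 = 39/17.
E[T | T ≤ 8] = (39/17) / (12/17) = 13/4.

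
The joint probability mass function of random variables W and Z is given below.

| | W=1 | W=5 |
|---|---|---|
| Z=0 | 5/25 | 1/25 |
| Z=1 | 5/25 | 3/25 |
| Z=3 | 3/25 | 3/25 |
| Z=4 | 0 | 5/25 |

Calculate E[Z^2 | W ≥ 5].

P(W ≥ 5) = 12/25.
Σ Z^2·P over the event = 0·(1/25) + 1·(3/25) + 9·(3/25) + 16·(5/25) = 22/5.
E[Z^2 | W ≥ 5] = (22/5) / (12/25) = 55/6.

55/6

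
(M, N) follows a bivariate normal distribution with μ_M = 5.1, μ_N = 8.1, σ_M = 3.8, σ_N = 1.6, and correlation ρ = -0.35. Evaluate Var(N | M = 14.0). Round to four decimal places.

For a bivariate normal, Var(N | M=x) = σ_N²(1 − ρ²).
Var(N | M=14.0) = (1.6)²·(1 − (-0.35)²) = 2.56·0.8775 = 2.2464.

2.2464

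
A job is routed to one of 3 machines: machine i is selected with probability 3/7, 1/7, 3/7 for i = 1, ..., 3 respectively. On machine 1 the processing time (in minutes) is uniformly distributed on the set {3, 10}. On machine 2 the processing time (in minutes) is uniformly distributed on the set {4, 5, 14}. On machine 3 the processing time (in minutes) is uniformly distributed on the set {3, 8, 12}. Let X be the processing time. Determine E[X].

E[X | machine 1] = (3+10)/2 = 13/2.
E[X | machine 2] = (4+5+14)/3 = 23/3.
E[X | machine 3] = (3+8+12)/3 = 23/3.
E[X] = (3/7)·(13/2) + (1/7)·(23/3) + (3/7)·(23/3) = 43/6.

43/6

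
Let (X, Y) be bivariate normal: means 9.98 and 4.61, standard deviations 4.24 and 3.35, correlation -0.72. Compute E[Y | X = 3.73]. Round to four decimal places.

8.1654

For a bivariate normal, E[Y | X=x] = μ_Y + ρ·(σ_Y/σ_X)·(x − μ_X).
E[Y | X=3.73] = 4.61 + (-0.72)·(3.35/4.24)·(3.73 − (9.98)) = 4.61 + (-0.56887)·(-6.25) = 8.1654.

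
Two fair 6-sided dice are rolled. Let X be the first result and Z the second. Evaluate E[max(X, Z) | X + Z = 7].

5

Outcomes with X + Z = 7: (1,6), (2,5), (3,4), (4,3), (5,2), (6,1), each with probability 1/36.
E[max(X, Z) | X + Z = 7] = (6 + 5 + 4 + 4 + 5 + 6) / 6 = 5.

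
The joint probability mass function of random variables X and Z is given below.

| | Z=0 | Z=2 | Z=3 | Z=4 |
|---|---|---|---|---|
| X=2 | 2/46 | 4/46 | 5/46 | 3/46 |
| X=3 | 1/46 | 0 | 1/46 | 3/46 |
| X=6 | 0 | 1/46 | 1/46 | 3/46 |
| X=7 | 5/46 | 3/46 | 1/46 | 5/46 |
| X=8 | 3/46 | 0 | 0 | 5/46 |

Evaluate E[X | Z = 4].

108/19

P(Z = 4) = 19/46.
Σ X·P over the event = 2·(3/46) + 3·(3/46) + 6·(3/46) + 7·(5/46) + 8·(5/46) = 54/23.
E[X | Z = 4] = (54/23) / (19/46) = 108/19.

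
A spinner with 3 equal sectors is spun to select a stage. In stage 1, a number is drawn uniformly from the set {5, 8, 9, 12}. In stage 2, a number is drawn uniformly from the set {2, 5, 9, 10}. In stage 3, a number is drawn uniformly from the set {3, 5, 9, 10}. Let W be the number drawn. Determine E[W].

E[W | stage 1] = (5+8+9+12)/4 = 17/2.
E[W | stage 2] = (2+5+9+10)/4 = 13/2.
E[W | stage 3] = (3+5+9+10)/4 = 27/4.
By the law of total expectation,
E[W] = (1/3)·(17/2) + (1/3)·(13/2) + (1/3)·(27/4) = 29/4.

29/4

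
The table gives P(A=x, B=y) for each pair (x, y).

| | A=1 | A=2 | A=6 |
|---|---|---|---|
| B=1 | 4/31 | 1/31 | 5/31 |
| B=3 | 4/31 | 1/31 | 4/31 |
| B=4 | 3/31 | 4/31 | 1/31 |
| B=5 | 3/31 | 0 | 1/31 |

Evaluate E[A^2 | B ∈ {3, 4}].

P(B ∈ {3, 4}) = 17/31.
Σ A^2·P over the event = 1·(4/31) + 1·(3/31) + 4·(1/31) + 4·(4/31) + 36·(4/31) + 36·(1/31) = 207/31.
E[A^2 | B ∈ {3, 4}] = (207/31) / (17/31) = 207/17.

207/17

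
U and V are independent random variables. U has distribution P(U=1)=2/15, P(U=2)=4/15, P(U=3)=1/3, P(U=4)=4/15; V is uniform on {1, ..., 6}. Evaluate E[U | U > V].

P(U > V) = 13/45.
Summing U·P(x,y) over outcomes with U > V gives 43/45.
E[U | U > V] = (43/45) / (13/45) = 43/13.

43/13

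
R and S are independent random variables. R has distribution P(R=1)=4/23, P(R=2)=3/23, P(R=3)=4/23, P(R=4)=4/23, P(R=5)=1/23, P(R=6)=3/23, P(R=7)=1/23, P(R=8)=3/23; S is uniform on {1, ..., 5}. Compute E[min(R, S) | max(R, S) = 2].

P(max(R, S) = 2) = 2/23.
Summing min(R,S)·P(x,y) over outcomes with max(R, S) = 2 gives 13/115.
E[min(R, S) | max(R, S) = 2] = (13/115) / (2/23) = 13/10.

13/10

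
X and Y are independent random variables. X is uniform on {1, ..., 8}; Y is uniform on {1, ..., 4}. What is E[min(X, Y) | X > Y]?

25/11

P(X > Y) = 11/16.
Summing min(X,Y)·P(x,y) over outcomes with X > Y gives 25/16.
E[min(X, Y) | X > Y] = (25/16) / (11/16) = 25/11.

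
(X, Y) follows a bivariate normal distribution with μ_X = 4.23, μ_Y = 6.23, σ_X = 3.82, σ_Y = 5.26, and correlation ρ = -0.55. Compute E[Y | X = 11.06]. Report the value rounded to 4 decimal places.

The regression of Y on X has slope ρ·σ_Y/σ_X and passes through (μ_X, μ_Y).
E[Y | X=11.06] = 6.23 + (-0.55)·(5.26/3.82)·(11.06 − (4.23)) = 6.23 + (-0.75733)·(6.83) = 1.0574.

1.0574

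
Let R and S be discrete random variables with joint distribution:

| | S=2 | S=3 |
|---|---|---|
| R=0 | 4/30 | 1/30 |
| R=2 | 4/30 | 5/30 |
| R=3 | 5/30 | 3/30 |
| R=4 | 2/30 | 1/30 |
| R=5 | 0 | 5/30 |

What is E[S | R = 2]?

P(R = 2) = 3/10.
Summing S·P(R=x,S=y) over the conditioning event gives 23/30.
E[S | R = 2] = (23/30) / (3/10) = 23/9.

23/9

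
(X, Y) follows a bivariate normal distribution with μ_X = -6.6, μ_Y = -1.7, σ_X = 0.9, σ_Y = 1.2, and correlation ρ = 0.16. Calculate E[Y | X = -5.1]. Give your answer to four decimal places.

E[Y | X=x] = μ_Y + ρ(σ_Y/σ_X)(x − μ_X) for jointly normal variables.
E[Y | X=-5.1] = -1.7 + (0.16)·(1.2/0.9)·(-5.1 − (-6.6)) = -1.7 + (0.21333)·(1.5) = -1.3800.

-1.3800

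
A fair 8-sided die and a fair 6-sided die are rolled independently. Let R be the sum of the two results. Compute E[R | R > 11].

38/3

P(R > 11) = 1/8.
Σ over the event: 12·1/16 + 13·1/24 + 14·1/48 = 19/12.
E[R | R > 11] = (19/12) / (1/8) = 38/3.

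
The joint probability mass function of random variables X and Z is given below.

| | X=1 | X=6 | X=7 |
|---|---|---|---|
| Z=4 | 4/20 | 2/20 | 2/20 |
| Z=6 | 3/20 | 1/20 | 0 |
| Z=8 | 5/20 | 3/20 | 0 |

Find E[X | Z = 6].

P(Z = 6) = 1/5.
Σ X·P over the event = 1·(3/20) + 6·(1/20) = 9/20.
E[X | Z = 6] = (9/20) / (1/5) = 9/4.

9/4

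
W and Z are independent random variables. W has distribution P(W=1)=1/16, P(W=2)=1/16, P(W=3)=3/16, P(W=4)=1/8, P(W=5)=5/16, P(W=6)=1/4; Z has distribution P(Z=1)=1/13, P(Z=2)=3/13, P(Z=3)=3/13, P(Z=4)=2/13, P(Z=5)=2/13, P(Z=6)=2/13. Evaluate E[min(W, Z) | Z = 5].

65/16

P(Z = 5) = 2/13.
Summing min(W,Z)·P(x,y) over outcomes with Z = 5 gives 5/8.
E[min(W, Z) | Z = 5] = (5/8) / (2/13) = 65/16.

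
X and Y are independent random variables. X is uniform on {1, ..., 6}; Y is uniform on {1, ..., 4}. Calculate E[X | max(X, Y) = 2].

Outcomes with max(X, Y) = 2: (1,2), (2,1), (2,2), each with probability 1/24.
E[X | max(X, Y) = 2] = (1 + 2 + 2) / 3 = 5/3.

5/3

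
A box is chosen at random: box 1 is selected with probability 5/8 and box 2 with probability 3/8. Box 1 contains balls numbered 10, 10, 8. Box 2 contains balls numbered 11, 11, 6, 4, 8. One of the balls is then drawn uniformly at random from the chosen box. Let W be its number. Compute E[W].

53/6

E[W | box 1] = (10+10+8)/3 = 28/3.
E[W | box 2] = (11+11+6+4+8)/5 = 8.
E[W] = (5/8)·(28/3) + (3/8)·(8) = 53/6.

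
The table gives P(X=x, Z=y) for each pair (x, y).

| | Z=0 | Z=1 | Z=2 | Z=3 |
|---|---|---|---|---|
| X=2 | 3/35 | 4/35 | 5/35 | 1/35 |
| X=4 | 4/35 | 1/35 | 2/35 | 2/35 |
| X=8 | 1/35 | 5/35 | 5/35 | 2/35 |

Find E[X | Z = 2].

P(Z = 2) = 12/35.
Summing X·P(X=x,Z=y) over the conditioning event gives 58/35.
E[X | Z = 2] = (58/35) / (12/35) = 29/6.

29/6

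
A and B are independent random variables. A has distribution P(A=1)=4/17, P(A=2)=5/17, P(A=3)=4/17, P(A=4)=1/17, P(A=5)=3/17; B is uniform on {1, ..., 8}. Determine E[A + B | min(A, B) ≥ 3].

75/8

P(min(A, B) ≥ 3) = 6/17.
Summing (A+B)·P(x,y) over outcomes with min(A, B) ≥ 3 gives 225/68.
E[A + B | min(A, B) ≥ 3] = (225/68) / (6/17) = 75/8.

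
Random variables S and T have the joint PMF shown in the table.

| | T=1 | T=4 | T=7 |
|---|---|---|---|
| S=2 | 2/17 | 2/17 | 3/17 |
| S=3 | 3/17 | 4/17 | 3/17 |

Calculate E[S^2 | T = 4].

22/3

P(T = 4) = 6/17.
Σ S^2·P over the event = 4·(2/17) + 9·(4/17) = 44/17.
E[S^2 | T = 4] = (44/17) / (6/17) = 22/3.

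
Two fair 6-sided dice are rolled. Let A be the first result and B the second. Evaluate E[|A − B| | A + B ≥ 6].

28/13

P(A + B ≥ 6) = 13/18.
Summing |A−B|·P(x,y) over outcomes with A + B ≥ 6 gives 14/9.
E[|A − B| | A + B ≥ 6] = (14/9) / (13/18) = 28/13.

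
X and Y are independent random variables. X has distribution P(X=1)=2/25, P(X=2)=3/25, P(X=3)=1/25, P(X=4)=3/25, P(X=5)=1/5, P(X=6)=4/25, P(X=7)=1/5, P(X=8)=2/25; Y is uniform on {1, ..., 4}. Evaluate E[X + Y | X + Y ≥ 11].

101/9

P(X + Y ≥ 11) = 9/100.
Summing (X+Y)·P(x,y) over outcomes with X + Y ≥ 11 gives 101/100.
E[X + Y | X + Y ≥ 11] = (101/100) / (9/100) = 101/9.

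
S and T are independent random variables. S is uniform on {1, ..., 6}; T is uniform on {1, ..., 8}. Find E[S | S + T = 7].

7/2

Outcomes with S + T = 7: (1,6), (2,5), (3,4), (4,3), (5,2), (6,1), each with probability 1/48.
E[S | S + T = 7] = (1 + 2 + 3 + 4 + 5 + 6) / 6 = 7/2.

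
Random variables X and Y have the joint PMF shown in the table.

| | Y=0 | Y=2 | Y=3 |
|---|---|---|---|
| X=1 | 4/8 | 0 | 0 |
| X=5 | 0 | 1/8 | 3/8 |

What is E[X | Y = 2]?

5

P(Y = 2) = 1/8.
Σ X·P over the event = 5·(1/8) = 5/8.
E[X | Y = 2] = (5/8) / (1/8) = 5.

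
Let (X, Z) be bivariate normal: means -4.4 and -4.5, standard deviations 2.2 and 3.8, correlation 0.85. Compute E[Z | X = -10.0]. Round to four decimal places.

-12.7218

The regression of Z on X has slope ρ·σ_Z/σ_X and passes through (μ_X, μ_Z).
E[Z | X=-10.0] = -4.5 + (0.85)·(3.8/2.2)·(-10.0 − (-4.4)) = -4.5 + (1.46818)·(-5.6) = -12.7218.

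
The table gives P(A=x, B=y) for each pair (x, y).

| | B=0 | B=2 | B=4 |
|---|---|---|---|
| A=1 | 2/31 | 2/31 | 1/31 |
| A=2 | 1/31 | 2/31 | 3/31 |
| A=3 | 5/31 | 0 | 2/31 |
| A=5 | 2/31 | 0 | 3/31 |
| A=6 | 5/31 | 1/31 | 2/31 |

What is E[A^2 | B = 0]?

281/15

P(B = 0) = 15/31.
Σ A^2·P over the event = 1·(2/31) + 4·(1/31) + 9·(5/31) + 25·(2/31) + 36·(5/31) = 281/31.
E[A^2 | B = 0] = (281/31) / (15/31) = 281/15.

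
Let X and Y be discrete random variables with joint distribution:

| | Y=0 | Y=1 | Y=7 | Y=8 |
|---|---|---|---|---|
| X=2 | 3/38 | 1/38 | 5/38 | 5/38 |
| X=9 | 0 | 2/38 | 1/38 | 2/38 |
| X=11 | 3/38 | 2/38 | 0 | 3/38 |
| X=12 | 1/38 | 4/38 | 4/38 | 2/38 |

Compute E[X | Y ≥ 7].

76/11

P(Y ≥ 7) = 11/19.
Σ X·P over the event = 2·(5/38) + 2·(5/38) + 9·(1/38) + 9·(2/38) + 11·(3/38) + 12·(4/38) + 12·(2/38) = 4.
E[X | Y ≥ 7] = (4) / (11/19) = 76/11.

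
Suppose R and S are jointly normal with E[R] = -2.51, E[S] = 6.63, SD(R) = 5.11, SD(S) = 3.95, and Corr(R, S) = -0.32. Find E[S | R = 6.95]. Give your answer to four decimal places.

4.2900

The regression of S on R has slope ρ·σ_S/σ_R and passes through (μ_R, μ_S).
E[S | R=6.95] = 6.63 + (-0.32)·(3.95/5.11)·(6.95 − (-2.51)) = 6.63 + (-0.24736)·(9.46) = 4.2900.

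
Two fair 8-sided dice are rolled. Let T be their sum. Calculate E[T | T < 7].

P(T < 7) = 15/64.
Σ over the event: 2·1/64 + 3·1/32 + 4·3/64 + 5·1/16 + 6·5/64 = 35/32.
E[T | T < 7] = (35/32) / (15/64) = 14/3.

14/3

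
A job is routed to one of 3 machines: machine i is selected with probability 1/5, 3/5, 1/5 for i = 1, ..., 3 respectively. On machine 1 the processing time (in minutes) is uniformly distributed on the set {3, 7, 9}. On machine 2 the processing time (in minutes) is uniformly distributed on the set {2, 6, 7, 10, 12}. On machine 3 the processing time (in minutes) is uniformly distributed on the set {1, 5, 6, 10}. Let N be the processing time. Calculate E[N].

E[N | machine 1] = (3+7+9)/3 = 19/3.
E[N | machine 2] = (2+6+7+10+12)/5 = 37/5.
E[N | machine 3] = (1+5+6+10)/4 = 11/2.
By the law of total expectation,
E[N] = (1/5)·(19/3) + (3/5)·(37/5) + (1/5)·(11/2) = 1021/150.

1021/150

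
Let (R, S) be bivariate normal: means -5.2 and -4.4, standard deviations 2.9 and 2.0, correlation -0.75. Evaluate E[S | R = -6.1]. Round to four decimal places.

-3.9345

E[S | R=x] = μ_S + ρ(σ_S/σ_R)(x − μ_R) for jointly normal variables.
E[S | R=-6.1] = -4.4 + (-0.75)·(2.0/2.9)·(-6.1 − (-5.2)) = -4.4 + (-0.51724)·(-0.9) = -3.9345.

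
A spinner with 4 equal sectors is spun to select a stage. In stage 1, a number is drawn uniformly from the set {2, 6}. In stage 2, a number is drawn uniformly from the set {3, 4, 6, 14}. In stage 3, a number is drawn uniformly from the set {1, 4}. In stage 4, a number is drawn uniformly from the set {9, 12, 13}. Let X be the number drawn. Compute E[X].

295/48

E[X | stage 1] = (2+6)/2 = 4.
E[X | stage 2] = (3+4+6+14)/4 = 27/4.
E[X | stage 3] = (1+4)/2 = 5/2.
E[X | stage 4] = (9+12+13)/3 = 34/3.
E[X] = (1/4)·(4) + (1/4)·(27/4) + (1/4)·(5/2) + (1/4)·(34/3) = 295/48.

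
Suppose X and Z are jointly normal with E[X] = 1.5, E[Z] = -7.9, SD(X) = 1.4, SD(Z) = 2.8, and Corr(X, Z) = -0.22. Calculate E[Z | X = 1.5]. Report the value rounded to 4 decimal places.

-7.9000

The regression of Z on X has slope ρ·σ_Z/σ_X and passes through (μ_X, μ_Z).
E[Z | X=1.5] = -7.9 + (-0.22)·(2.8/1.4)·(1.5 − (1.5)) = -7.9 + (-0.44)·(0) = -7.9000.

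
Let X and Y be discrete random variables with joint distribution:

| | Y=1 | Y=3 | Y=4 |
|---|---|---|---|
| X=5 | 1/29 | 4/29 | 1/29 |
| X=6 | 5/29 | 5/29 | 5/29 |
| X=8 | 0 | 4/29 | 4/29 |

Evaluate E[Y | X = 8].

P(X = 8) = 8/29.
Σ Y·P over the event = 3·(4/29) + 4·(4/29) = 28/29.
E[Y | X = 8] = (28/29) / (8/29) = 7/2.

7/2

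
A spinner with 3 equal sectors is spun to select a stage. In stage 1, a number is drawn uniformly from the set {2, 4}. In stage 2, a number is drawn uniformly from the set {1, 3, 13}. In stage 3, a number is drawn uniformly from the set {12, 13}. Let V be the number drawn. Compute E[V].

E[V | stage 1] = (2+4)/2 = 3.
E[V | stage 2] = (1+3+13)/3 = 17/3.
E[V | stage 3] = (12+13)/2 = 25/2.
By the law of total expectation,
E[V] = (1/3)·(3) + (1/3)·(17/3) + (1/3)·(25/2) = 127/18.

127/18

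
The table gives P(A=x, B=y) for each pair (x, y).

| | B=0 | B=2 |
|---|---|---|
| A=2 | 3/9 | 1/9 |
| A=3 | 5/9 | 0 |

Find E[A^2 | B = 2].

P(B = 2) = 1/9.
Σ A^2·P over the event = 4·(1/9) = 4/9.
E[A^2 | B = 2] = (4/9) / (1/9) = 4.

4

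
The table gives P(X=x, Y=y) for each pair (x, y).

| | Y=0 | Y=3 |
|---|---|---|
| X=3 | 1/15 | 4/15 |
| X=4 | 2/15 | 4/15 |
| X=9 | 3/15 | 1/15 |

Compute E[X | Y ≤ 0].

19/3

P(Y ≤ 0) = 2/5.
Σ X·P over the event = 3·(1/15) + 4·(2/15) + 9·(3/15) = 38/15.
E[X | Y ≤ 0] = (38/15) / (2/5) = 19/3.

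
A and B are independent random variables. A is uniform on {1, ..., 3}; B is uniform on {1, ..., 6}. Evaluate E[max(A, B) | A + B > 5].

P(A + B > 5) = 1/2.
Summing max(A,B)·P(x,y) over outcomes with A + B > 5 gives 22/9.
E[max(A, B) | A + B > 5] = (22/9) / (1/2) = 44/9.

44/9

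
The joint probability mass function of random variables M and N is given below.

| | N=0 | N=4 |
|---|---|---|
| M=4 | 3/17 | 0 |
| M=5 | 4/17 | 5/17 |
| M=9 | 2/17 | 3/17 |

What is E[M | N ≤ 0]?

50/9

P(N ≤ 0) = 9/17.
Σ M·P over the event = 4·(3/17) + 5·(4/17) + 9·(2/17) = 50/17.
E[M | N ≤ 0] = (50/17) / (9/17) = 50/9.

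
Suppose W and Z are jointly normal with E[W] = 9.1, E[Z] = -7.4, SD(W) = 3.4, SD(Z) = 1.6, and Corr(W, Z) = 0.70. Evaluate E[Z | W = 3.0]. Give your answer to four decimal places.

-9.4094

For a bivariate normal, E[Z | W=x] = μ_Z + ρ·(σ_Z/σ_W)·(x − μ_W).
E[Z | W=3.0] = -7.4 + (0.70)·(1.6/3.4)·(3.0 − (9.1)) = -7.4 + (0.32941)·(-6.1) = -9.4094.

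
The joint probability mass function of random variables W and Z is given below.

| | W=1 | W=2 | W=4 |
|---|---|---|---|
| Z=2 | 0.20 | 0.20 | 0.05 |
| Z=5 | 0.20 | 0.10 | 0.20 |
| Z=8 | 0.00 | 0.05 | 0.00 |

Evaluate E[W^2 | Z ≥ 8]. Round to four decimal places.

P(Z ≥ 8) = 0.05.
Σ W^2·P over the event = 4·(0.05) = 0.20.
E[W^2 | Z ≥ 8] = (0.20) / (0.05) = 4.0000.

4.0000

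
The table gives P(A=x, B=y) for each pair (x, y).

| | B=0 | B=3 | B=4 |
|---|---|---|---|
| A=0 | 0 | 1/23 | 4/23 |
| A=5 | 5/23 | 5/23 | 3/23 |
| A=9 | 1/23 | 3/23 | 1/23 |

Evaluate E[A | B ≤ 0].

P(B ≤ 0) = 6/23.
Σ A·P over the event = 5·(5/23) + 9·(1/23) = 34/23.
E[A | B ≤ 0] = (34/23) / (6/23) = 17/3.

17/3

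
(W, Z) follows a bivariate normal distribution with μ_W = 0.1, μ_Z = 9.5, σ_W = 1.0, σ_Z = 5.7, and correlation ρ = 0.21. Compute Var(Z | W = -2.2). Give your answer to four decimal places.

31.0572

For a bivariate normal, Var(Z | W=x) = σ_Z²(1 − ρ²).
Var(Z | W=-2.2) = (5.7)²·(1 − (0.21)²) = 32.49·0.9559 = 31.0572.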